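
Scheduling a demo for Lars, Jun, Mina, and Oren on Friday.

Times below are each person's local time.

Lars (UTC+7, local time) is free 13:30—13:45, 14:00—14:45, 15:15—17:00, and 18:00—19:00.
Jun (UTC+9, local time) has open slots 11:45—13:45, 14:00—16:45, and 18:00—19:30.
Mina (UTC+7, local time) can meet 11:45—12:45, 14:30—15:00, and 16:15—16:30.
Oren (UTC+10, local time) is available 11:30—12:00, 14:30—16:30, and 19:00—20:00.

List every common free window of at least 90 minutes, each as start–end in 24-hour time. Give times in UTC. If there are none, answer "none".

none

Lars → UTC: 06:30–06:45, 07:00–07:45, 08:15–10:00, 11:00–12:00.
Jun → UTC: 02:45–04:45, 05:00–07:45, 09:00–10:30.
Mina → UTC: 04:45–05:45, 07:30–08:00, 09:15–09:30.
Oren → UTC: 01:30–02:00, 04:30–06:30, 09:00–10:00.
Lars ∩ Jun: 06:30–06:45, 07:00–07:45, 09:00–10:00.
Lars ∩ Jun ∩ Mina: 07:30–07:45, 09:15–09:30.
Lars ∩ Jun ∩ Mina ∩ Oren: 09:15–09:30.
Windows ≥ 90 min: (none).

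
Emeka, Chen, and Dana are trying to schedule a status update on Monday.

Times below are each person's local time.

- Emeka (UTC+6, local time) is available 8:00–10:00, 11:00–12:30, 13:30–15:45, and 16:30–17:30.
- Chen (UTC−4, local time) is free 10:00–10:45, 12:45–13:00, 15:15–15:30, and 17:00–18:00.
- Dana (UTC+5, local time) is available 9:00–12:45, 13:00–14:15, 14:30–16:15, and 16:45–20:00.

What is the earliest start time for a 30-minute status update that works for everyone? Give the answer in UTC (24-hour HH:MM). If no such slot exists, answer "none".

none

Emeka → UTC: 02:00–04:00, 05:00–06:30, 07:30–09:45, 10:30–11:30.
Chen → UTC: 14:00–14:45, 16:45–17:00, 19:15–19:30, 21:00–22:00.
Dana → UTC: 04:00–07:45, 08:00–09:15, 09:30–11:15, 11:45–15:00.
Emeka ∩ Chen: (none).
Emeka ∩ Chen ∩ Dana: (none).
Windows ≥ 30 min: (none).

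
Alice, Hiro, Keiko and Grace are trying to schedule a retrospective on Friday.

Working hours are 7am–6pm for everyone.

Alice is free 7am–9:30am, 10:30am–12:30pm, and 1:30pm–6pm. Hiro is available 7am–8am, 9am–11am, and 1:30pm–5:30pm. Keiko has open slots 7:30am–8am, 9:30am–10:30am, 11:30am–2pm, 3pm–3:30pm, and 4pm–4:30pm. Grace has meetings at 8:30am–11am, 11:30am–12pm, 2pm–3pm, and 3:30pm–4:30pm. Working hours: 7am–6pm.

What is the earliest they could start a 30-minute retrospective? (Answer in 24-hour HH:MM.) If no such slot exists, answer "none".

07:30

Grace free within 07:00–18:00: 07:00–08:30, 11:00–11:30, 12:00–14:00, 15:00–15:30, 16:30–18:00.
Alice ∩ Hiro: 07:00–08:00, 09:00–09:30, 10:30–11:00, 13:30–17:30.
Alice ∩ Hiro ∩ Keiko: 07:30–08:00, 13:30–14:00, 15:00–15:30, 16:00–16:30.
Alice ∩ Hiro ∩ Keiko ∩ Grace: 07:30–08:00, 13:30–14:00, 15:00–15:30.
Windows ≥ 30 min: 07:30–08:00, 13:30–14:00, 15:00–15:30.
Earliest such window starts at 07:30.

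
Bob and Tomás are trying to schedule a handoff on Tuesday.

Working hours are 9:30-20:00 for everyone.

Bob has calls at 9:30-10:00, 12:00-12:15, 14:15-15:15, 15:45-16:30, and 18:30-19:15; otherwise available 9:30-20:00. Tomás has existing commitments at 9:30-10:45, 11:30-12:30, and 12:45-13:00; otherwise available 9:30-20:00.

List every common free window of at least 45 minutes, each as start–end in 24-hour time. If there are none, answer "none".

Bob free within 09:30–20:00: 10:00–12:00, 12:15–14:15, 15:15–15:45, 16:30–18:30, 19:15–20:00.
Tomás free within 09:30–20:00: 10:45–11:30, 12:30–12:45, 13:00–20:00.
Bob ∩ Tomás: 10:45–11:30, 12:30–12:45, 13:00–14:15, 15:15–15:45, 16:30–18:30, 19:15–20:00.
Windows ≥ 45 min: 10:45–11:30, 13:00–14:15, 16:30–18:30, 19:15–20:00.

10:45–11:30, 13:00–14:15, 16:30–18:30, 19:15–20:00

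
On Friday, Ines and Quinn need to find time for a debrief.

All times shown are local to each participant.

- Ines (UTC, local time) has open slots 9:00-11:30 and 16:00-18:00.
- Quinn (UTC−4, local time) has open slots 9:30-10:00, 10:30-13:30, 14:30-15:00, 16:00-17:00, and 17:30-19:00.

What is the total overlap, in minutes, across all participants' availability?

90 minutes

Ines → UTC: 09:00–11:30, 16:00–18:00.
Quinn → UTC: 13:30–14:00, 14:30–17:30, 18:30–19:00, 20:00–21:00, 21:30–23:00.
Ines ∩ Quinn: 16:00–17:30.
Total common minutes: 90.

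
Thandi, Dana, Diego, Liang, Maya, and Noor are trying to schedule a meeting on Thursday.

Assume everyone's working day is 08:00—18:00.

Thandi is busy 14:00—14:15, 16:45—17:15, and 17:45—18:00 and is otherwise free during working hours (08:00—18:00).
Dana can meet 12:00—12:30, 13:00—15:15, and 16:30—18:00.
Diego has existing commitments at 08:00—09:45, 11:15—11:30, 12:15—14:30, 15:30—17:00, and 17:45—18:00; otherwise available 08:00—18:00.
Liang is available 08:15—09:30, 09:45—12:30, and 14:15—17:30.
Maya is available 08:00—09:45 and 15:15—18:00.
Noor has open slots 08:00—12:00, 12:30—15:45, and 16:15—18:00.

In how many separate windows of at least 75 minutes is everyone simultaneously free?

0

Thandi free within 08:00–18:00: 08:00–14:00, 14:15–16:45, 17:15–17:45.
Diego free within 08:00–18:00: 09:45–11:15, 11:30–12:15, 14:30–15:30, 17:00–17:45.
Thandi ∩ Dana: 12:00–12:30, 13:00–14:00, 14:15–15:15, 16:30–16:45, 17:15–17:45.
Thandi ∩ Dana ∩ Diego: 12:00–12:15, 14:30–15:15, 17:15–17:45.
Thandi ∩ Dana ∩ Diego ∩ Liang: 12:00–12:15, 14:30–15:15, 17:15–17:30.
Thandi ∩ Dana ∩ Diego ∩ Liang ∩ Maya: 17:15–17:30.
Thandi ∩ Dana ∩ Diego ∩ Liang ∩ Maya ∩ Noor: 17:15–17:30.
Windows ≥ 75 min: (none).
That's 0 windows.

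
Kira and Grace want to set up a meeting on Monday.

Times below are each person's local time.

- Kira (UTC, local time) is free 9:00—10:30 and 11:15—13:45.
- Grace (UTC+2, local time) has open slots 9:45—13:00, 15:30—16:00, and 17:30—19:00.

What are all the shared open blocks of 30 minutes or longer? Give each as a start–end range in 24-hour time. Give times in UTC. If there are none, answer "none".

09:00–10:30

Kira → UTC: 09:00–10:30, 11:15–13:45.
Grace → UTC: 07:45–11:00, 13:30–14:00, 15:30–17:00.
Kira ∩ Grace: 09:00–10:30, 13:30–13:45.
Windows ≥ 30 min: 09:00–10:30.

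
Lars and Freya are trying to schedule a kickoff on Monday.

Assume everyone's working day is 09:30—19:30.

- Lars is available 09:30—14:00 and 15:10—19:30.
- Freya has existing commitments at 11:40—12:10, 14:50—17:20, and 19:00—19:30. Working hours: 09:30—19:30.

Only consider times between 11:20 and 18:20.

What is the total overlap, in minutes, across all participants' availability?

Freya free within 09:30–19:30: 09:30–11:40, 12:10–14:50, 17:20–19:00.
Lars ∩ Freya: 09:30–11:40, 12:10–14:00, 17:20–19:00.
Restricted to 11:20–18:20: 11:20–11:40, 12:10–14:00, 17:20–18:20.
Total common minutes: 20 + 110 + 60 = 190.

190 minutes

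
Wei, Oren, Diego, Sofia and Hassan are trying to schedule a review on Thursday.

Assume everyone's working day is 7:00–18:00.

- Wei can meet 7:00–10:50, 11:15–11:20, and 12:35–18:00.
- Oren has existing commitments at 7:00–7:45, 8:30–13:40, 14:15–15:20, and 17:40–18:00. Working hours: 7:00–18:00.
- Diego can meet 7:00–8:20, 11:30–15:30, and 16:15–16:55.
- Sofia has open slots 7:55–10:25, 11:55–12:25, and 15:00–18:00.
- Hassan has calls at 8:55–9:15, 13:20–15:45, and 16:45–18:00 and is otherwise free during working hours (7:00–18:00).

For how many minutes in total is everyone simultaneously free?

55 minutes

Oren free within 07:00–18:00: 07:45–08:30, 13:40–14:15, 15:20–17:40.
Hassan free within 07:00–18:00: 07:00–08:55, 09:15–13:20, 15:45–16:45.
Wei ∩ Oren: 07:45–08:30, 13:40–14:15, 15:20–17:40.
Wei ∩ Oren ∩ Diego: 07:45–08:20, 13:40–14:15, 15:20–15:30, 16:15–16:55.
Wei ∩ Oren ∩ Diego ∩ Sofia: 07:55–08:20, 15:20–15:30, 16:15–16:55.
Wei ∩ Oren ∩ Diego ∩ Sofia ∩ Hassan: 07:55–08:20, 16:15–16:45.
Total common minutes: 25 + 30 = 55.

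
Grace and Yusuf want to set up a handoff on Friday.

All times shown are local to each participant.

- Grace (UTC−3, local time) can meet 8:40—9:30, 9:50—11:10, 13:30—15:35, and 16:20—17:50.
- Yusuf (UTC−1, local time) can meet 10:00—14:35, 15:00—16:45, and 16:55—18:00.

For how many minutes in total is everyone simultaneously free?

Grace → UTC: 11:40–12:30, 12:50–14:10, 16:30–18:35, 19:20–20:50.
Yusuf → UTC: 11:00–15:35, 16:00–17:45, 17:55–19:00.
Grace ∩ Yusuf: 11:40–12:30, 12:50–14:10, 16:30–17:45, 17:55–18:35.
Total common minutes: 50 + 80 + 75 + 40 = 245.

245 minutes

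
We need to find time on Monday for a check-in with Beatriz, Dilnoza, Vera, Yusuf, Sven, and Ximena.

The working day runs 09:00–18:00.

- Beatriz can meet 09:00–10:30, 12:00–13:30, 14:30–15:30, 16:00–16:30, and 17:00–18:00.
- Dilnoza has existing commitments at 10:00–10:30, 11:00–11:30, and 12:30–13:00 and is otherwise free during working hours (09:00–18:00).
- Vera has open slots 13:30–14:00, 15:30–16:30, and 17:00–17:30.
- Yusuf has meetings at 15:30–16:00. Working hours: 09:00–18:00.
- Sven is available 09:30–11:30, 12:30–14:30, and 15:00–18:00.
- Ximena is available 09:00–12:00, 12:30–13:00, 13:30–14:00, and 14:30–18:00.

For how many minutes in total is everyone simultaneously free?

Dilnoza free within 09:00–18:00: 09:00–10:00, 10:30–11:00, 11:30–12:30, 13:00–18:00.
Yusuf free within 09:00–18:00: 09:00–15:30, 16:00–18:00.
Beatriz ∩ Dilnoza: 09:00–10:00, 12:00–12:30, 13:00–13:30, 14:30–15:30, 16:00–16:30, 17:00–18:00.
Beatriz ∩ Dilnoza ∩ Vera: 16:00–16:30, 17:00–17:30.
Beatriz ∩ Dilnoza ∩ Vera ∩ Yusuf: 16:00–16:30, 17:00–17:30.
Beatriz ∩ Dilnoza ∩ Vera ∩ Yusuf ∩ Sven: 16:00–16:30, 17:00–17:30.
Beatriz ∩ Dilnoza ∩ Vera ∩ Yusuf ∩ Sven ∩ Ximena: 16:00–16:30, 17:00–17:30.
Total common minutes: 30 + 30 = 60.

60 minutes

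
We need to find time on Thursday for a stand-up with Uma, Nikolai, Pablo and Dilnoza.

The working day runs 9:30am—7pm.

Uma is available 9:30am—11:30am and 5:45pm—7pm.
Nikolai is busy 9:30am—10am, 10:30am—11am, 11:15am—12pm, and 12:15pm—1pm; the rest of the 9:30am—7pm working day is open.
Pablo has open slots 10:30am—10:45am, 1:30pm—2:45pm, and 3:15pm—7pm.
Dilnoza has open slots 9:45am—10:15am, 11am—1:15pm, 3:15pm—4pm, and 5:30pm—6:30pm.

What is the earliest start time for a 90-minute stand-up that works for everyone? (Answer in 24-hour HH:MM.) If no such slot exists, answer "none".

Nikolai free within 09:30–19:00: 10:00–10:30, 11:00–11:15, 12:00–12:15, 13:00–19:00.
Uma ∩ Nikolai: 10:00–10:30, 11:00–11:15, 17:45–19:00.
Uma ∩ Nikolai ∩ Pablo: 17:45–19:00.
Uma ∩ Nikolai ∩ Pablo ∩ Dilnoza: 17:45–18:30.
Windows ≥ 90 min: (none).

none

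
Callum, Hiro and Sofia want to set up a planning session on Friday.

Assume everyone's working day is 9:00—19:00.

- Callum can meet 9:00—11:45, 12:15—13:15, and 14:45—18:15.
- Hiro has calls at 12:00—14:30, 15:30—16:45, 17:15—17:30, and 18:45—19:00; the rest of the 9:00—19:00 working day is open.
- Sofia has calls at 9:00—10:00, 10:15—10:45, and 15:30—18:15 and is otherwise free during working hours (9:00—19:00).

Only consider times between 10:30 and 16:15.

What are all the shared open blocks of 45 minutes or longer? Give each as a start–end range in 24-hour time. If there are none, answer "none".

Hiro free within 09:00–19:00: 09:00–12:00, 14:30–15:30, 16:45–17:15, 17:30–18:45.
Sofia free within 09:00–19:00: 10:00–10:15, 10:45–15:30, 18:15–19:00.
Callum ∩ Hiro: 09:00–11:45, 14:45–15:30, 16:45–17:15, 17:30–18:15.
Callum ∩ Hiro ∩ Sofia: 10:00–10:15, 10:45–11:45, 14:45–15:30.
Restricted to 10:30–16:15: 10:45–11:45, 14:45–15:30.
Windows ≥ 45 min: 10:45–11:45, 14:45–15:30.

10:45–11:45, 14:45–15:30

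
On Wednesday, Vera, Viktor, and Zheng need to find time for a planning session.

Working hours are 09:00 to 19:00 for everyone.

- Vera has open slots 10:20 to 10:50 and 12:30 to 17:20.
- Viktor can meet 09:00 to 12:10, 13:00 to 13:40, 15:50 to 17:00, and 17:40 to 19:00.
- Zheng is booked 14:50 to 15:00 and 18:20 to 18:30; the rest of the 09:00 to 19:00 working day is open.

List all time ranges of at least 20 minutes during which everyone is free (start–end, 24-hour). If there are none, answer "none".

Zheng free within 09:00–19:00: 09:00–14:50, 15:00–18:20, 18:30–19:00.
Vera ∩ Viktor: 10:20–10:50, 13:00–13:40, 15:50–17:00.
Vera ∩ Viktor ∩ Zheng: 10:20–10:50, 13:00–13:40, 15:50–17:00.
Windows ≥ 20 min: 10:20–10:50, 13:00–13:40, 15:50–17:00.

10:20–10:50, 13:00–13:40, 15:50–17:00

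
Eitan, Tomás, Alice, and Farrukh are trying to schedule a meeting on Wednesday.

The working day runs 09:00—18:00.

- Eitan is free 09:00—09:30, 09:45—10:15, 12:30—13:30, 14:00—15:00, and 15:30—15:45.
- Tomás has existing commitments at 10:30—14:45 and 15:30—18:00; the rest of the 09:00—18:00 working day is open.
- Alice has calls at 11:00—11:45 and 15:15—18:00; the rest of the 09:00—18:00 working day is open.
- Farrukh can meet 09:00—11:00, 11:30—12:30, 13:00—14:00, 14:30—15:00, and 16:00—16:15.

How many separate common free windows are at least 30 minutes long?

2

Tomás free within 09:00–18:00: 09:00–10:30, 14:45–15:30.
Alice free within 09:00–18:00: 09:00–11:00, 11:45–15:15.
Eitan ∩ Tomás: 09:00–09:30, 09:45–10:15, 14:45–15:00.
Eitan ∩ Tomás ∩ Alice: 09:00–09:30, 09:45–10:15, 14:45–15:00.
Eitan ∩ Tomás ∩ Alice ∩ Farrukh: 09:00–09:30, 09:45–10:15, 14:45–15:00.
Windows ≥ 30 min: 09:00–09:30, 09:45–10:15.
That's 2 windows.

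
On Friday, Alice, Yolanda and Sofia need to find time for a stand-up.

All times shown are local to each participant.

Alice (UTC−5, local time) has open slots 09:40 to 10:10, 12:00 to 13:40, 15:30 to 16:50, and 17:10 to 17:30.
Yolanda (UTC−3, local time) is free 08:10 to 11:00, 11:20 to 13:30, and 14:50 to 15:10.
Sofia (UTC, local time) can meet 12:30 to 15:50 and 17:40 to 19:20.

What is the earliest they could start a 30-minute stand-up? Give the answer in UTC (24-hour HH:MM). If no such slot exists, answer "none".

Alice → UTC: 14:40–15:10, 17:00–18:40, 20:30–21:50, 22:10–22:30.
Yolanda → UTC: 11:10–14:00, 14:20–16:30, 17:50–18:10.
Sofia → UTC: 12:30–15:50, 17:40–19:20.
Alice ∩ Yolanda: 14:40–15:10, 17:50–18:10.
Alice ∩ Yolanda ∩ Sofia: 14:40–15:10, 17:50–18:10.
Windows ≥ 30 min: 14:40–15:10.
Earliest such window starts at 14:40.

14:40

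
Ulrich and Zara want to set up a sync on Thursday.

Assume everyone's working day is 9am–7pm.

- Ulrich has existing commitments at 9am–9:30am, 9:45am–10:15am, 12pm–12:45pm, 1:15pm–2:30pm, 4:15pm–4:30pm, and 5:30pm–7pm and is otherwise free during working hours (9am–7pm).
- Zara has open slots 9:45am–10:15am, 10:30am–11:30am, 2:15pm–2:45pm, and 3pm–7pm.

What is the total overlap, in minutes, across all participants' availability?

210 minutes

Ulrich free within 09:00–19:00: 09:30–09:45, 10:15–12:00, 12:45–13:15, 14:30–16:15, 16:30–17:30.
Ulrich ∩ Zara: 10:30–11:30, 14:30–14:45, 15:00–16:15, 16:30–17:30.
Total common minutes: 60 + 15 + 75 + 60 = 210.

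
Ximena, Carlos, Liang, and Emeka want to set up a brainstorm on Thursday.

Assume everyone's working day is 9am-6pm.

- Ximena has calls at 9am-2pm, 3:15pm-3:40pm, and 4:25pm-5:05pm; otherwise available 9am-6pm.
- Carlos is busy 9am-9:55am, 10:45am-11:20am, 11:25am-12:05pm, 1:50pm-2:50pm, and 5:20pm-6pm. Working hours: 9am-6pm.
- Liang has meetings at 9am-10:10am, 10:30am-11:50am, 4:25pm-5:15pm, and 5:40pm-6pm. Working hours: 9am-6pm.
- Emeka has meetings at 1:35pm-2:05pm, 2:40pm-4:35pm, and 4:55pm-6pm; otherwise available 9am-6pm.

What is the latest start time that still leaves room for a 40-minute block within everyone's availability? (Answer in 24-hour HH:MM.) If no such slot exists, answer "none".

Ximena free within 09:00–18:00: 14:00–15:15, 15:40–16:25, 17:05–18:00.
Carlos free within 09:00–18:00: 09:55–10:45, 11:20–11:25, 12:05–13:50, 14:50–17:20.
Liang free within 09:00–18:00: 10:10–10:30, 11:50–16:25, 17:15–17:40.
Emeka free within 09:00–18:00: 09:00–13:35, 14:05–14:40, 16:35–16:55.
Ximena ∩ Carlos: 14:50–15:15, 15:40–16:25, 17:05–17:20.
Ximena ∩ Carlos ∩ Liang: 14:50–15:15, 15:40–16:25, 17:15–17:20.
Ximena ∩ Carlos ∩ Liang ∩ Emeka: (none).
Windows ≥ 40 min: (none).

none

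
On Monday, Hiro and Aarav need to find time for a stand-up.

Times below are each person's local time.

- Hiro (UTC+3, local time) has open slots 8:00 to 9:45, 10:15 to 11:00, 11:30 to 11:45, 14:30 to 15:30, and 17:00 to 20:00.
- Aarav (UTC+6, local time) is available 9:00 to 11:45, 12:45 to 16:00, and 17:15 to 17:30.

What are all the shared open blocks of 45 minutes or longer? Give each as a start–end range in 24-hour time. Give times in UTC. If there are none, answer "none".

Hiro → UTC: 05:00–06:45, 07:15–08:00, 08:30–08:45, 11:30–12:30, 14:00–17:00.
Aarav → UTC: 03:00–05:45, 06:45–10:00, 11:15–11:30.
Hiro ∩ Aarav: 05:00–05:45, 07:15–08:00, 08:30–08:45.
Windows ≥ 45 min: 05:00–05:45, 07:15–08:00.

05:00–05:45, 07:15–08:00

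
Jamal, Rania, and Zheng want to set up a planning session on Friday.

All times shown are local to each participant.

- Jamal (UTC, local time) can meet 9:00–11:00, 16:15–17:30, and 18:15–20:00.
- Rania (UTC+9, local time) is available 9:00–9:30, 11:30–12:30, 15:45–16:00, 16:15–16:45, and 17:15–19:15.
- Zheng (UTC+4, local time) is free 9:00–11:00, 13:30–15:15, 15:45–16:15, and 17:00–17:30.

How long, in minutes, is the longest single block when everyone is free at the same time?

Jamal → UTC: 09:00–11:00, 16:15–17:30, 18:15–20:00.
Rania → UTC: 00:00–00:30, 02:30–03:30, 06:45–07:00, 07:15–07:45, 08:15–10:15.
Zheng → UTC: 05:00–07:00, 09:30–11:15, 11:45–12:15, 13:00–13:30.
Jamal ∩ Rania: 09:00–10:15.
Jamal ∩ Rania ∩ Zheng: 09:30–10:15.
Single common window of 45 minutes.

45 minutes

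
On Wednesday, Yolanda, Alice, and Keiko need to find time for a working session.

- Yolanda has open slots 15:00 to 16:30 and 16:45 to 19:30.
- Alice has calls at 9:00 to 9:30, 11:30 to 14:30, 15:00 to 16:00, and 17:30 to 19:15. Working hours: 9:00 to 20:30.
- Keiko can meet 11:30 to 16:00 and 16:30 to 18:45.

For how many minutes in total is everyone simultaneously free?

Alice free within 09:00–20:30: 09:30–11:30, 14:30–15:00, 16:00–17:30, 19:15–20:30.
Yolanda ∩ Alice: 16:00–16:30, 16:45–17:30, 19:15–19:30.
Yolanda ∩ Alice ∩ Keiko: 16:45–17:30.
Total common minutes: 45.

45 minutes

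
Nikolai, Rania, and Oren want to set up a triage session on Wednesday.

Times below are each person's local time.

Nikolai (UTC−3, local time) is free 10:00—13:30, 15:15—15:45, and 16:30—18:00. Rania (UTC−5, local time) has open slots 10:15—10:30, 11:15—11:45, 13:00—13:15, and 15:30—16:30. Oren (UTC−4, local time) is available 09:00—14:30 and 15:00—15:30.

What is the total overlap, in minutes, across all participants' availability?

Nikolai → UTC: 13:00–16:30, 18:15–18:45, 19:30–21:00.
Rania → UTC: 15:15–15:30, 16:15–16:45, 18:00–18:15, 20:30–21:30.
Oren → UTC: 13:00–18:30, 19:00–19:30.
Nikolai ∩ Rania: 15:15–15:30, 16:15–16:30, 20:30–21:00.
Nikolai ∩ Rania ∩ Oren: 15:15–15:30, 16:15–16:30.
Total common minutes: 15 + 15 = 30.

30 minutes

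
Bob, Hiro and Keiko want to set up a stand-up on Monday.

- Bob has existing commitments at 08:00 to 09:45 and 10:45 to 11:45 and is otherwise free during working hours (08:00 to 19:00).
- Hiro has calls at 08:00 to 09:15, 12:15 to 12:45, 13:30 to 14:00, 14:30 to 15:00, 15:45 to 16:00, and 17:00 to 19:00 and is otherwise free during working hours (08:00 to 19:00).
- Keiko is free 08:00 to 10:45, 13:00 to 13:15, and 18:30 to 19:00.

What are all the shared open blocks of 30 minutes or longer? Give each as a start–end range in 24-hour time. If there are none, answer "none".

Bob free within 08:00–19:00: 09:45–10:45, 11:45–19:00.
Hiro free within 08:00–19:00: 09:15–12:15, 12:45–13:30, 14:00–14:30, 15:00–15:45, 16:00–17:00.
Bob ∩ Hiro: 09:45–10:45, 11:45–12:15, 12:45–13:30, 14:00–14:30, 15:00–15:45, 16:00–17:00.
Bob ∩ Hiro ∩ Keiko: 09:45–10:45, 13:00–13:15.
Windows ≥ 30 min: 09:45–10:45.

09:45–10:45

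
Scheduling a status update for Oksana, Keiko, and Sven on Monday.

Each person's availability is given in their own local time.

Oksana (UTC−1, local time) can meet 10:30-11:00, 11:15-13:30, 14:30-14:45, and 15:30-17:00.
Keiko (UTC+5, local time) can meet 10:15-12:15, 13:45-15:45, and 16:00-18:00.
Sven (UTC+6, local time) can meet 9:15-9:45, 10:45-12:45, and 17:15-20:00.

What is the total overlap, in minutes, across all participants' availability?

Oksana → UTC: 11:30–12:00, 12:15–14:30, 15:30–15:45, 16:30–18:00.
Keiko → UTC: 05:15–07:15, 08:45–10:45, 11:00–13:00.
Sven → UTC: 03:15–03:45, 04:45–06:45, 11:15–14:00.
Oksana ∩ Keiko: 11:30–12:00, 12:15–13:00.
Oksana ∩ Keiko ∩ Sven: 11:30–12:00, 12:15–13:00.
Total common minutes: 30 + 45 = 75.

75 minutes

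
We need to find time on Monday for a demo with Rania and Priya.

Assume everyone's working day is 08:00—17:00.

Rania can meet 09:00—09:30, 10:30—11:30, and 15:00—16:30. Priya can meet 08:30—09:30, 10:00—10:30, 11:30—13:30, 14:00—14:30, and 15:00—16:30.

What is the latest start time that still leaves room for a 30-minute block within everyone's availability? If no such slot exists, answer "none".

16:00

Rania ∩ Priya: 09:00–09:30, 15:00–16:30.
Windows ≥ 30 min: 09:00–09:30, 15:00–16:30.
Latest start in the last window 15:00–16:30 is 16:30 − 30 min = 16:00.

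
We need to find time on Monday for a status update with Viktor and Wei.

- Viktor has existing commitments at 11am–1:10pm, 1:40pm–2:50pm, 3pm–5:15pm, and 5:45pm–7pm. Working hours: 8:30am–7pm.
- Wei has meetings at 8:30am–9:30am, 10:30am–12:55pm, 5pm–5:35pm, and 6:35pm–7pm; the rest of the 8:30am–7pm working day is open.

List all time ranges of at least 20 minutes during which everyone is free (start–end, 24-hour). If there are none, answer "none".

Viktor free within 08:30–19:00: 08:30–11:00, 13:10–13:40, 14:50–15:00, 17:15–17:45.
Wei free within 08:30–19:00: 09:30–10:30, 12:55–17:00, 17:35–18:35.
Viktor ∩ Wei: 09:30–10:30, 13:10–13:40, 14:50–15:00, 17:35–17:45.
Windows ≥ 20 min: 09:30–10:30, 13:10–13:40.

09:30–10:30, 13:10–13:40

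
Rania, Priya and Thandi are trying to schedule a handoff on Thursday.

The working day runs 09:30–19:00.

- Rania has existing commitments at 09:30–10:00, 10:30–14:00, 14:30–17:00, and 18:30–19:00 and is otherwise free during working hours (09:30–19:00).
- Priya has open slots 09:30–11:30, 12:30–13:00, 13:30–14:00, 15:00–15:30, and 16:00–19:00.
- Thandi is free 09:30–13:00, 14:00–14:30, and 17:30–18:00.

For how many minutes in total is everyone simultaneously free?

60 minutes

Rania free within 09:30–19:00: 10:00–10:30, 14:00–14:30, 17:00–18:30.
Rania ∩ Priya: 10:00–10:30, 17:00–18:30.
Rania ∩ Priya ∩ Thandi: 10:00–10:30, 17:30–18:00.
Total common minutes: 30 + 30 = 60.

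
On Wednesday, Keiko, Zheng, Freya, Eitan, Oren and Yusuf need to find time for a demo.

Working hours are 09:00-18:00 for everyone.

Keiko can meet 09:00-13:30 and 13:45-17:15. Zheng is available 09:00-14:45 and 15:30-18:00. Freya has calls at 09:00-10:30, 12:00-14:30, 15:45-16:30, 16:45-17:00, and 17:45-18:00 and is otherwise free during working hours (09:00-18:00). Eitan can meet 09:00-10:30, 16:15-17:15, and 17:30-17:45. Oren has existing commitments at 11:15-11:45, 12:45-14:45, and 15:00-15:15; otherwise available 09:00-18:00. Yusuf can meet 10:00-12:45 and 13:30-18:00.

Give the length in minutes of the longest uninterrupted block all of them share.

Freya free within 09:00–18:00: 10:30–12:00, 14:30–15:45, 16:30–16:45, 17:00–17:45.
Oren free within 09:00–18:00: 09:00–11:15, 11:45–12:45, 14:45–15:00, 15:15–18:00.
Keiko ∩ Zheng: 09:00–13:30, 13:45–14:45, 15:30–17:15.
Keiko ∩ Zheng ∩ Freya: 10:30–12:00, 14:30–14:45, 15:30–15:45, 16:30–16:45, 17:00–17:15.
Keiko ∩ Zheng ∩ Freya ∩ Eitan: 16:30–16:45, 17:00–17:15.
Keiko ∩ Zheng ∩ Freya ∩ Eitan ∩ Oren: 16:30–16:45, 17:00–17:15.
Keiko ∩ Zheng ∩ Freya ∩ Eitan ∩ Oren ∩ Yusuf: 16:30–16:45, 17:00–17:15.
Common window lengths: 15, 15 min; longest is 15.

15 minutes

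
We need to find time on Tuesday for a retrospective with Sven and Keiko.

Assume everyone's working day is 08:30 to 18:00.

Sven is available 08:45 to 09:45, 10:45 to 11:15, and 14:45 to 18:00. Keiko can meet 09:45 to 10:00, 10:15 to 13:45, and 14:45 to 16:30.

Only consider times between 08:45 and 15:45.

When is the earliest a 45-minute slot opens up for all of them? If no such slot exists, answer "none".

Sven ∩ Keiko: 10:45–11:15, 14:45–16:30.
Restricted to 08:45–15:45: 10:45–11:15, 14:45–15:45.
Windows ≥ 45 min: 14:45–15:45.
Earliest such window starts at 14:45.

14:45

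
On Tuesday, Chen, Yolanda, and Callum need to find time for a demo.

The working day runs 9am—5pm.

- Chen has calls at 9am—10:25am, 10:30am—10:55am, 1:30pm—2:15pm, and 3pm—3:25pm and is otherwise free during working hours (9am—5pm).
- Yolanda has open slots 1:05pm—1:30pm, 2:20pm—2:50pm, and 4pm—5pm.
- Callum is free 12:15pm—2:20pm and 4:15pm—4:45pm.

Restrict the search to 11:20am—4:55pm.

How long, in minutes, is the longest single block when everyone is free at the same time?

30 minutes

Chen free within 09:00–17:00: 10:25–10:30, 10:55–13:30, 14:15–15:00, 15:25–17:00.
Chen ∩ Yolanda: 13:05–13:30, 14:20–14:50, 16:00–17:00.
Chen ∩ Yolanda ∩ Callum: 13:05–13:30, 16:15–16:45.
Restricted to 11:20–16:55: 13:05–13:30, 16:15–16:45.
Common window lengths: 25, 30 min; longest is 30.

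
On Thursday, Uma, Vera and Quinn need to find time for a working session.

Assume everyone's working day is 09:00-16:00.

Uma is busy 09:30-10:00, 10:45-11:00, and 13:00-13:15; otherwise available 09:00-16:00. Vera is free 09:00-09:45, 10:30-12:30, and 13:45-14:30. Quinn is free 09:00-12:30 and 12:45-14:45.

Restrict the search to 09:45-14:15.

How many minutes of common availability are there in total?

Uma free within 09:00–16:00: 09:00–09:30, 10:00–10:45, 11:00–13:00, 13:15–16:00.
Uma ∩ Vera: 09:00–09:30, 10:30–10:45, 11:00–12:30, 13:45–14:30.
Uma ∩ Vera ∩ Quinn: 09:00–09:30, 10:30–10:45, 11:00–12:30, 13:45–14:30.
Restricted to 09:45–14:15: 10:30–10:45, 11:00–12:30, 13:45–14:15.
Total common minutes: 15 + 90 + 30 = 135.

135 minutes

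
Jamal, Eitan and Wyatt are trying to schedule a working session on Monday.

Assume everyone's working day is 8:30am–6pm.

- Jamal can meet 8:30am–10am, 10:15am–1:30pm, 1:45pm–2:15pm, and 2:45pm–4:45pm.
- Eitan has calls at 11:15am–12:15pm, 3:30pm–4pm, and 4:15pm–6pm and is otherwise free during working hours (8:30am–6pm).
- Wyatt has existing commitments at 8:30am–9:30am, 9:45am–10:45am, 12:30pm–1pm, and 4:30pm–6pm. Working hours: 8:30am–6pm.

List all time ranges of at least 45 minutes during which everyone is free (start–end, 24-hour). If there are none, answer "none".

Eitan free within 08:30–18:00: 08:30–11:15, 12:15–15:30, 16:00–16:15.
Wyatt free within 08:30–18:00: 09:30–09:45, 10:45–12:30, 13:00–16:30.
Jamal ∩ Eitan: 08:30–10:00, 10:15–11:15, 12:15–13:30, 13:45–14:15, 14:45–15:30, 16:00–16:15.
Jamal ∩ Eitan ∩ Wyatt: 09:30–09:45, 10:45–11:15, 12:15–12:30, 13:00–13:30, 13:45–14:15, 14:45–15:30, 16:00–16:15.
Windows ≥ 45 min: 14:45–15:30.

14:45–15:30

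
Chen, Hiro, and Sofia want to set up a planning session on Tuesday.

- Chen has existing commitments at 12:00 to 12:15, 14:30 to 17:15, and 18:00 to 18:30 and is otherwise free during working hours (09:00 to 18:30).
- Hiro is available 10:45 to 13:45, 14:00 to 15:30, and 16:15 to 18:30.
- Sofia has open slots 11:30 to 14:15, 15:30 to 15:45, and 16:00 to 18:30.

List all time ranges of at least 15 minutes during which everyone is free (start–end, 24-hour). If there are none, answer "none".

Chen free within 09:00–18:30: 09:00–12:00, 12:15–14:30, 17:15–18:00.
Chen ∩ Hiro: 10:45–12:00, 12:15–13:45, 14:00–14:30, 17:15–18:00.
Chen ∩ Hiro ∩ Sofia: 11:30–12:00, 12:15–13:45, 14:00–14:15, 17:15–18:00.
Windows ≥ 15 min: 11:30–12:00, 12:15–13:45, 14:00–14:15, 17:15–18:00.

11:30–12:00, 12:15–13:45, 14:00–14:15, 17:15–18:00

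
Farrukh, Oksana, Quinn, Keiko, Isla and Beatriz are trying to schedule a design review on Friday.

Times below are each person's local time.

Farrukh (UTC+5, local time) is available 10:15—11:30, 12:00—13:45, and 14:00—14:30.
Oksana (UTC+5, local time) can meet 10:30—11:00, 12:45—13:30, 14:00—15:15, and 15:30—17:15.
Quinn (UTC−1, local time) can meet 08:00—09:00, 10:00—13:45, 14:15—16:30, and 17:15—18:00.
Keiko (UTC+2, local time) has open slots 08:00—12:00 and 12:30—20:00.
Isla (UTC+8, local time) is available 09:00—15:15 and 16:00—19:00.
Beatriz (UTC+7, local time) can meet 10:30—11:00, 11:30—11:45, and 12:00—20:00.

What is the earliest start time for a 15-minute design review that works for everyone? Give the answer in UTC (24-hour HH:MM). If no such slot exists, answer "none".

09:00

Farrukh → UTC: 05:15–06:30, 07:00–08:45, 09:00–09:30.
Oksana → UTC: 05:30–06:00, 07:45–08:30, 09:00–10:15, 10:30–12:15.
Quinn → UTC: 09:00–10:00, 11:00–14:45, 15:15–17:30, 18:15–19:00.
Keiko → UTC: 06:00–10:00, 10:30–18:00.
Isla → UTC: 01:00–07:15, 08:00–11:00.
Beatriz → UTC: 03:30–04:00, 04:30–04:45, 05:00–13:00.
Farrukh ∩ Oksana: 05:30–06:00, 07:45–08:30, 09:00–09:30.
Farrukh ∩ Oksana ∩ Quinn: 09:00–09:30.
Farrukh ∩ Oksana ∩ Quinn ∩ Keiko: 09:00–09:30.
Farrukh ∩ Oksana ∩ Quinn ∩ Keiko ∩ Isla: 09:00–09:30.
Farrukh ∩ Oksana ∩ Quinn ∩ Keiko ∩ Isla ∩ Beatriz: 09:00–09:30.
Windows ≥ 15 min: 09:00–09:30.
Earliest such window starts at 09:00.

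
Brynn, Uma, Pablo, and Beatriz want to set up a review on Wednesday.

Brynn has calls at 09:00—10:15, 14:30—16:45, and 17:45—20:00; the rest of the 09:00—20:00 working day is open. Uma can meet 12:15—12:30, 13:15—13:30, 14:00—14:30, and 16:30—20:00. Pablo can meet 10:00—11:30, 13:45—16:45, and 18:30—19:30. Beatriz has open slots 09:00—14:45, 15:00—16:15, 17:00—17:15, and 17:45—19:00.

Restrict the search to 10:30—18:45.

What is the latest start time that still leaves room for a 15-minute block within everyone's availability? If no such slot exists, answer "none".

Brynn free within 09:00–20:00: 10:15–14:30, 16:45–17:45.
Brynn ∩ Uma: 12:15–12:30, 13:15–13:30, 14:00–14:30, 16:45–17:45.
Brynn ∩ Uma ∩ Pablo: 14:00–14:30.
Brynn ∩ Uma ∩ Pablo ∩ Beatriz: 14:00–14:30.
Restricted to 10:30–18:45: 14:00–14:30.
Windows ≥ 15 min: 14:00–14:30.
Latest start in the last window 14:00–14:30 is 14:30 − 15 min = 14:15.

14:15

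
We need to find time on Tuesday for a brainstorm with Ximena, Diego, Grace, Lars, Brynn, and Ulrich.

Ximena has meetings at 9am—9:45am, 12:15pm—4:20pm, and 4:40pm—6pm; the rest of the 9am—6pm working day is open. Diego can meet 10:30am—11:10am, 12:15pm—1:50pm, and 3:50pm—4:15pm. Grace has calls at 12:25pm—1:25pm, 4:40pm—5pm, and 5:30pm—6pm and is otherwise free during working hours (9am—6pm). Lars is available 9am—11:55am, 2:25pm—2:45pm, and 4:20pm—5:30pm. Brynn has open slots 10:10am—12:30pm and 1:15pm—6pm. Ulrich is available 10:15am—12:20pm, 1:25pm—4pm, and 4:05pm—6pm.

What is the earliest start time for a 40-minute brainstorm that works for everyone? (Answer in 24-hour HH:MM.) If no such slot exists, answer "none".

10:30

Ximena free within 09:00–18:00: 09:45–12:15, 16:20–16:40.
Grace free within 09:00–18:00: 09:00–12:25, 13:25–16:40, 17:00–17:30.
Ximena ∩ Diego: 10:30–11:10.
Ximena ∩ Diego ∩ Grace: 10:30–11:10.
Ximena ∩ Diego ∩ Grace ∩ Lars: 10:30–11:10.
Ximena ∩ Diego ∩ Grace ∩ Lars ∩ Brynn: 10:30–11:10.
Ximena ∩ Diego ∩ Grace ∩ Lars ∩ Brynn ∩ Ulrich: 10:30–11:10.
Windows ≥ 40 min: 10:30–11:10.
Earliest such window starts at 10:30.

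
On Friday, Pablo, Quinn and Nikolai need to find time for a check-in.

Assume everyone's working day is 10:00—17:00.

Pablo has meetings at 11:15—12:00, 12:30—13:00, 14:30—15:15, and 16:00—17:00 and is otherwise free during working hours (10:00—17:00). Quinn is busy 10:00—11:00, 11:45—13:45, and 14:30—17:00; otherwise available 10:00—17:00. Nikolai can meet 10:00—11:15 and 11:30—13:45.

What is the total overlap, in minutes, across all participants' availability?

Pablo free within 10:00–17:00: 10:00–11:15, 12:00–12:30, 13:00–14:30, 15:15–16:00.
Quinn free within 10:00–17:00: 11:00–11:45, 13:45–14:30.
Pablo ∩ Quinn: 11:00–11:15, 13:45–14:30.
Pablo ∩ Quinn ∩ Nikolai: 11:00–11:15.
Total common minutes: 15.

15 minutes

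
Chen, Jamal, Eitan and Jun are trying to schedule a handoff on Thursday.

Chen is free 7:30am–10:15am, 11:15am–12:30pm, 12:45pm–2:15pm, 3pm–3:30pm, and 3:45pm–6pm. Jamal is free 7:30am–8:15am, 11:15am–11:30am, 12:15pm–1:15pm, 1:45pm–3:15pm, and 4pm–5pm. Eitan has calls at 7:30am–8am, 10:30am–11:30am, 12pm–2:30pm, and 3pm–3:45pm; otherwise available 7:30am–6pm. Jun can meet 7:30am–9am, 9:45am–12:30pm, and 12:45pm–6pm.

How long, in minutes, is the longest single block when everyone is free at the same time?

60 minutes

Eitan free within 07:30–18:00: 08:00–10:30, 11:30–12:00, 14:30–15:00, 15:45–18:00.
Chen ∩ Jamal: 07:30–08:15, 11:15–11:30, 12:15–12:30, 12:45–13:15, 13:45–14:15, 15:00–15:15, 16:00–17:00.
Chen ∩ Jamal ∩ Eitan: 08:00–08:15, 16:00–17:00.
Chen ∩ Jamal ∩ Eitan ∩ Jun: 08:00–08:15, 16:00–17:00.
Common window lengths: 15, 60 min; longest is 60.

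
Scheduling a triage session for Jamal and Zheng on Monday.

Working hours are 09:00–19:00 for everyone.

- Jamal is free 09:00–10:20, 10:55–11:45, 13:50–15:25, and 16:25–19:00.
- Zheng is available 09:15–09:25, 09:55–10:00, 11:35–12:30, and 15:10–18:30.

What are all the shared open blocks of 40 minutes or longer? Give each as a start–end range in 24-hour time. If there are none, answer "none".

Jamal ∩ Zheng: 09:15–09:25, 09:55–10:00, 11:35–11:45, 15:10–15:25, 16:25–18:30.
Windows ≥ 40 min: 16:25–18:30.

16:25–18:30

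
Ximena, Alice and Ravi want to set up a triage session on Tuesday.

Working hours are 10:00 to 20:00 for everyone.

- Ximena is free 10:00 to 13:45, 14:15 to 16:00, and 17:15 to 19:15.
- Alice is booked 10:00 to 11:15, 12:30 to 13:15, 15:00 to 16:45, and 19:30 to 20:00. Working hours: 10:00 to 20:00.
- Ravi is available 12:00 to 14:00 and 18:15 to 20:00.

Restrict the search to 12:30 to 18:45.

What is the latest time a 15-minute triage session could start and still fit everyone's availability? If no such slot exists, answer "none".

Alice free within 10:00–20:00: 11:15–12:30, 13:15–15:00, 16:45–19:30.
Ximena ∩ Alice: 11:15–12:30, 13:15–13:45, 14:15–15:00, 17:15–19:15.
Ximena ∩ Alice ∩ Ravi: 12:00–12:30, 13:15–13:45, 18:15–19:15.
Restricted to 12:30–18:45: 13:15–13:45, 18:15–18:45.
Windows ≥ 15 min: 13:15–13:45, 18:15–18:45.
Latest start in the last window 18:15–18:45 is 18:45 − 15 min = 18:30.

18:30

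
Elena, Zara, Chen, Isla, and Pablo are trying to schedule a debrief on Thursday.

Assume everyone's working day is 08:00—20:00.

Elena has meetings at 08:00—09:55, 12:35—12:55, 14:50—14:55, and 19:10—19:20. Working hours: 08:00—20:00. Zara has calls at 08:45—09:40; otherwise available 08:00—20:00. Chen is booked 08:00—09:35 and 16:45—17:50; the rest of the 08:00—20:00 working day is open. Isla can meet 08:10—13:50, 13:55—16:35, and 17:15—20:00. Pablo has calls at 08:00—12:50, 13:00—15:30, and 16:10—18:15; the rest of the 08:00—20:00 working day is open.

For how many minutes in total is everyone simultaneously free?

140 minutes

Elena free within 08:00–20:00: 09:55–12:35, 12:55–14:50, 14:55–19:10, 19:20–20:00.
Zara free within 08:00–20:00: 08:00–08:45, 09:40–20:00.
Chen free within 08:00–20:00: 09:35–16:45, 17:50–20:00.
Pablo free within 08:00–20:00: 12:50–13:00, 15:30–16:10, 18:15–20:00.
Elena ∩ Zara: 09:55–12:35, 12:55–14:50, 14:55–19:10, 19:20–20:00.
Elena ∩ Zara ∩ Chen: 09:55–12:35, 12:55–14:50, 14:55–16:45, 17:50–19:10, 19:20–20:00.
Elena ∩ Zara ∩ Chen ∩ Isla: 09:55–12:35, 12:55–13:50, 13:55–14:50, 14:55–16:35, 17:50–19:10, 19:20–20:00.
Elena ∩ Zara ∩ Chen ∩ Isla ∩ Pablo: 12:55–13:00, 15:30–16:10, 18:15–19:10, 19:20–20:00.
Total common minutes: 5 + 40 + 55 + 40 = 140.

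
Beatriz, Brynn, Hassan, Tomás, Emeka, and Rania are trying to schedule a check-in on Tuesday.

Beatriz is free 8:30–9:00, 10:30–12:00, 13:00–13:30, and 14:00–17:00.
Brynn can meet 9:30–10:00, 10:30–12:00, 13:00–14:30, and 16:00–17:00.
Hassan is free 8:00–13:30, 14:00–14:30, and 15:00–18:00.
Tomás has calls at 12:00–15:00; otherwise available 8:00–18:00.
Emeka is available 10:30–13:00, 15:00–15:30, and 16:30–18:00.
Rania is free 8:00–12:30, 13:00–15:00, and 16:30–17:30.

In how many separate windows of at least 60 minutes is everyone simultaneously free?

1

Tomás free within 08:00–18:00: 08:00–12:00, 15:00–18:00.
Beatriz ∩ Brynn: 10:30–12:00, 13:00–13:30, 14:00–14:30, 16:00–17:00.
Beatriz ∩ Brynn ∩ Hassan: 10:30–12:00, 13:00–13:30, 14:00–14:30, 16:00–17:00.
Beatriz ∩ Brynn ∩ Hassan ∩ Tomás: 10:30–12:00, 16:00–17:00.
Beatriz ∩ Brynn ∩ Hassan ∩ Tomás ∩ Emeka: 10:30–12:00, 16:30–17:00.
Beatriz ∩ Brynn ∩ Hassan ∩ Tomás ∩ Emeka ∩ Rania: 10:30–12:00, 16:30–17:00.
Windows ≥ 60 min: 10:30–12:00.
That's 1 window.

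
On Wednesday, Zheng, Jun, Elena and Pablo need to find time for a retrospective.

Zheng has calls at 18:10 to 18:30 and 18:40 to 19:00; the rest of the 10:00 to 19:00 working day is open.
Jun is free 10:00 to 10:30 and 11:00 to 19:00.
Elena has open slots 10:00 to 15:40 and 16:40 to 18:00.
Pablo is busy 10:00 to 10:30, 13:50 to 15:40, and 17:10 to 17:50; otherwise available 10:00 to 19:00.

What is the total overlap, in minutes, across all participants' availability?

210 minutes

Zheng free within 10:00–19:00: 10:00–18:10, 18:30–18:40.
Pablo free within 10:00–19:00: 10:30–13:50, 15:40–17:10, 17:50–19:00.
Zheng ∩ Jun: 10:00–10:30, 11:00–18:10, 18:30–18:40.
Zheng ∩ Jun ∩ Elena: 10:00–10:30, 11:00–15:40, 16:40–18:00.
Zheng ∩ Jun ∩ Elena ∩ Pablo: 11:00–13:50, 16:40–17:10, 17:50–18:00.
Total common minutes: 170 + 30 + 10 = 210.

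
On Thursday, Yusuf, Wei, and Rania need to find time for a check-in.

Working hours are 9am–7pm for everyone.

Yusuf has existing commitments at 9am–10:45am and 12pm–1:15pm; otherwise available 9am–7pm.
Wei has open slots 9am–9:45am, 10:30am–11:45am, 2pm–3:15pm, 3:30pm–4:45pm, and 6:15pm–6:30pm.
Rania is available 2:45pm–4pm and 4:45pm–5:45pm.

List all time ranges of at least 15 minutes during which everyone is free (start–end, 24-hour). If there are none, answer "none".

Yusuf free within 09:00–19:00: 10:45–12:00, 13:15–19:00.
Yusuf ∩ Wei: 10:45–11:45, 14:00–15:15, 15:30–16:45, 18:15–18:30.
Yusuf ∩ Wei ∩ Rania: 14:45–15:15, 15:30–16:00.
Windows ≥ 15 min: 14:45–15:15, 15:30–16:00.

14:45–15:15, 15:30–16:00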